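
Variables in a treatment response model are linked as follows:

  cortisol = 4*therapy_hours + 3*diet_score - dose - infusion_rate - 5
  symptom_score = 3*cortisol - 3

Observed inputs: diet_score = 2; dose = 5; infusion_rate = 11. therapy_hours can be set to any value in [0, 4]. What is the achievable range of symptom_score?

-48 to 0

Substituting into the cortisol equation gives cortisol = 4*therapy_hours - 15.
This gives symptom_score = 12*therapy_hours - 48.
Linear in therapy_hours, so extremes are at the endpoints: therapy_hours = 0 gives symptom_score = -48; therapy_hours = 4 gives symptom_score = 0.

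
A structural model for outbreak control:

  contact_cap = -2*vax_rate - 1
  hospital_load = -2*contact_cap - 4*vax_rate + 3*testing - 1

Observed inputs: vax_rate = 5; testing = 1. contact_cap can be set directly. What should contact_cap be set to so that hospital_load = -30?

contact_cap = 6

Intervening on contact_cap fixes its value directly, overriding its dependence on vax_rate.
Substituting into the hospital_load equation gives hospital_load = -2*contact_cap - 18.
Solve -2*contact_cap - 18 = -30: contact_cap = (-30 + 18) / -2 = 6.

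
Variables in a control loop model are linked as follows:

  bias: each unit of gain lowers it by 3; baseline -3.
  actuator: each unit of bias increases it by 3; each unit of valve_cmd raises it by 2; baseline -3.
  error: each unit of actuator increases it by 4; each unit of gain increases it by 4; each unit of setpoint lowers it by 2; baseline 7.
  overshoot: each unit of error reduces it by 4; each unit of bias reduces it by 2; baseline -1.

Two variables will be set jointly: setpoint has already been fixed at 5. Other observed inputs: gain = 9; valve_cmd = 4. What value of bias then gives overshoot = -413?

With setpoint held at 5:
Intervening on bias fixes its value directly, overriding its dependence on gain.
Substituting into the actuator equation gives actuator = 3*bias + 5.
So error = 12*bias + 53.
overshoot becomes -50*bias - 213.
Solve -50*bias - 213 = -413: bias = (-413 + 213) / -50 = 4.

bias = 4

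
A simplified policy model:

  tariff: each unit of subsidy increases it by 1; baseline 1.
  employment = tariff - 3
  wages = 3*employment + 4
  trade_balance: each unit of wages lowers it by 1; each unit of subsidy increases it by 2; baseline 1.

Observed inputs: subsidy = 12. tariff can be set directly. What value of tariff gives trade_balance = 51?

Intervening on tariff fixes its value directly, overriding its dependence on subsidy.
Substituting into the wages equation gives wages = 3*tariff - 5.
Substituting into the trade_balance equation gives trade_balance = -3*tariff + 30.
Solve -3*tariff + 30 = 51: tariff = (51 - 30) / -3 = -7.

tariff = -7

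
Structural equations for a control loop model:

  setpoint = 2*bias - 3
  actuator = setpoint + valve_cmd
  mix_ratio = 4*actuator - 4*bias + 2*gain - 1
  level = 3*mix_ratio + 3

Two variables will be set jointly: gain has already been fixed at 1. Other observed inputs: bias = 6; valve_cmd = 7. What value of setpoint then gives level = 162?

setpoint = 12

With gain held at 1:
Intervening on setpoint fixes its value directly, overriding its dependence on bias.
Substituting into the actuator equation gives actuator = setpoint + 7.
mix_ratio becomes 4*setpoint + 5.
Substituting into the level equation gives level = 12*setpoint + 18.
Solve 12*setpoint + 18 = 162: setpoint = (162 - 18) / 12 = 12.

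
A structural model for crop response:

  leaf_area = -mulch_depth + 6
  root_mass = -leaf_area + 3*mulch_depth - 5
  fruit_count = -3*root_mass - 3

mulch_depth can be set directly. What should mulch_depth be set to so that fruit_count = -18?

Substituting into the root_mass equation gives root_mass = 4*mulch_depth - 11.
Substituting into the fruit_count equation gives fruit_count = -12*mulch_depth + 30.
Solve -12*mulch_depth + 30 = -18: mulch_depth = (-18 - 30) / -12 = 4.

mulch_depth = 4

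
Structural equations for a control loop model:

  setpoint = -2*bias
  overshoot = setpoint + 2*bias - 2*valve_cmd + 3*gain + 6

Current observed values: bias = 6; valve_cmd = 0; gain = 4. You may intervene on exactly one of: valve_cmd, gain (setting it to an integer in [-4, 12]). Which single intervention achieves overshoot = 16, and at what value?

Intervening on valve_cmd: with other inputs at their observed values, overshoot = -2*valve_cmd + 18. Solving for 16 gives valve_cmd = 1, within [-4, 12].
Intervening on gain: overshoot = 3*gain + 6. Reaching 16 requires gain = 10/3, not an integer.

set valve_cmd = 1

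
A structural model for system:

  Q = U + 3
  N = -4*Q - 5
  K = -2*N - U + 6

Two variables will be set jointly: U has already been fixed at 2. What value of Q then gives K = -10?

Q = -3

With U held at 2:
Intervening on Q fixes its value directly, overriding its dependence on U.
Substituting into the K equation gives K = 8*Q + 14.
Solve 8*Q + 14 = -10: Q = (-10 - 14) / 8 = -3.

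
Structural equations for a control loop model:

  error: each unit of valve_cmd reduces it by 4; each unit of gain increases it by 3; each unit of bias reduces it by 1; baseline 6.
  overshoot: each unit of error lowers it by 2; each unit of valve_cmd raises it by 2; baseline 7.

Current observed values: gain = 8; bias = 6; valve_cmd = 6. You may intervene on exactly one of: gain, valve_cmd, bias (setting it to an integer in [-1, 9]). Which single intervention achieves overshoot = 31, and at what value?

Intervening on gain: with other inputs at their observed values, overshoot = -6*gain + 67. Solving for 31 gives gain = 6, within [-1, 9].
Intervening on valve_cmd: overshoot = 10*valve_cmd - 41. Reaching 31 requires valve_cmd = 36/5, not an integer.
Intervening on bias: overshoot = 2*bias + 7. Reaching 31 requires bias = 12, outside [-1, 9].

set gain = 6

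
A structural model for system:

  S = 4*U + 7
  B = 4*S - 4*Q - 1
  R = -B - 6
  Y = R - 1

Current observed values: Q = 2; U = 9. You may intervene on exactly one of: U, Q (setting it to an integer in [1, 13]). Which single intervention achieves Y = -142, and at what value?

set Q = 9

Intervening on U: Y = -16*U - 26. Reaching -142 requires U = 29/4, not an integer.
Intervening on Q: with other inputs at their observed values, Y = 4*Q - 178. Solving for -142 gives Q = 9, within [1, 13].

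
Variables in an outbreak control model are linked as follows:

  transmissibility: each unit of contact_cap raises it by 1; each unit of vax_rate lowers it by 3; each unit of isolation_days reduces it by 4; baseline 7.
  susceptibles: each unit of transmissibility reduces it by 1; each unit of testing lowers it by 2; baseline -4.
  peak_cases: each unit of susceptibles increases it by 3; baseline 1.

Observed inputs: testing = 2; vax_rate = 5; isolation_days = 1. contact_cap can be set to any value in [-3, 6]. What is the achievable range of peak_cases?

-5 to 22

Substituting into the transmissibility equation gives transmissibility = contact_cap - 12.
Substituting into the susceptibles equation gives susceptibles = -contact_cap + 4.
Substituting into the peak_cases equation gives peak_cases = -3*contact_cap + 13.
Linear in contact_cap, so extremes are at the endpoints: contact_cap = -3 gives peak_cases = 22; contact_cap = 6 gives peak_cases = -5.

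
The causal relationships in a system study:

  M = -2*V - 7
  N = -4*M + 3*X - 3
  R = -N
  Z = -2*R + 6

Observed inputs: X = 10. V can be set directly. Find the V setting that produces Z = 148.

Substituting into the N equation gives N = 8*V + 55.
This gives R = -8*V - 55.
Substituting into the Z equation gives Z = 16*V + 116.
Solve 16*V + 116 = 148: V = (148 - 116) / 16 = 2.

V = 2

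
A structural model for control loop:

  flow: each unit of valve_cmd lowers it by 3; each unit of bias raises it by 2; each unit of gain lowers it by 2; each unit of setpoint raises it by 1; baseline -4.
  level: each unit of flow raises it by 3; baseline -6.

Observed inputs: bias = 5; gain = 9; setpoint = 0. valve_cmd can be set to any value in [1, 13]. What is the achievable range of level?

-159 to -51

Substituting into the flow equation gives flow = -3*valve_cmd - 12.
Substituting into the level equation gives level = -9*valve_cmd - 42.
Linear in valve_cmd, so extremes are at the endpoints: valve_cmd = 1 gives level = -51; valve_cmd = 13 gives level = -159.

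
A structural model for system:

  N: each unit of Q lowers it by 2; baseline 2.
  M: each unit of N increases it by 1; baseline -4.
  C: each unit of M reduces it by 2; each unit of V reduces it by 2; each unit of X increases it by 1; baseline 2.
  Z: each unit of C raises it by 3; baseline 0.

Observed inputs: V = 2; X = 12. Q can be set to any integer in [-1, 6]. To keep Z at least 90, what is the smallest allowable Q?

Substituting into the M equation gives M = -2*Q - 2.
Substituting into the C equation gives C = 4*Q + 14.
So Z = 12*Q + 42.
Require 12*Q + 42 ≥ 90, so Q ≥ 4.
The smallest integer in [-1, 6] satisfying this is 4.

Q = 4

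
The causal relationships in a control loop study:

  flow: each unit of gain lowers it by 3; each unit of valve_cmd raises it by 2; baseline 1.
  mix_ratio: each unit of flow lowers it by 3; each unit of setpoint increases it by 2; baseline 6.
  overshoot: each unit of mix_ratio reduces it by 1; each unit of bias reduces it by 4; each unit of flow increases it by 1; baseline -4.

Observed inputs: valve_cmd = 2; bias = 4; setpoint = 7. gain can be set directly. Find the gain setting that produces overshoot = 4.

gain = -2

Substituting into the flow equation gives flow = -3*gain + 5.
Substituting into the mix_ratio equation gives mix_ratio = 9*gain + 5.
Substituting into the overshoot equation gives overshoot = -12*gain - 20.
Solve -12*gain - 20 = 4: gain = (4 + 20) / -12 = -2.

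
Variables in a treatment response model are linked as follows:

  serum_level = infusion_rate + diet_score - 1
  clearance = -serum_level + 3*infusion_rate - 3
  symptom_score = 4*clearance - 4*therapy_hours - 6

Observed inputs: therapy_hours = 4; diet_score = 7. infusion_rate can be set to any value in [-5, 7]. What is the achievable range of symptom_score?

Substituting into the serum_level equation gives serum_level = infusion_rate + 6.
So clearance = 2*infusion_rate - 9.
Substituting into the symptom_score equation gives symptom_score = 8*infusion_rate - 58.
Linear in infusion_rate, so extremes are at the endpoints: infusion_rate = -5 gives symptom_score = -98; infusion_rate = 7 gives symptom_score = -2.

-98 to -2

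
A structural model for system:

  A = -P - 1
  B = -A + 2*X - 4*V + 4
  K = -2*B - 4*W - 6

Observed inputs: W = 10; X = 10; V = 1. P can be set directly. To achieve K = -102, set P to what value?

Substituting into the B equation gives B = P + 21.
This gives K = -2*P - 88.
Solve -2*P - 88 = -102: P = (-102 + 88) / -2 = 7.

P = 7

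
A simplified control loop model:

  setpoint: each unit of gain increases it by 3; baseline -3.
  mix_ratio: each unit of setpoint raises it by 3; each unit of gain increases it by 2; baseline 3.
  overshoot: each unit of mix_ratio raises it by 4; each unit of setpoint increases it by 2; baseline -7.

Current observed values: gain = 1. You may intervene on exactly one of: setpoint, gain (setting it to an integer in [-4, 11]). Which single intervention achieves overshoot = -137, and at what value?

set gain = -2

Intervening on setpoint: overshoot = 14*setpoint + 13. Reaching -137 requires setpoint = -75/7, not an integer.
Intervening on gain: with other inputs at their observed values, overshoot = 50*gain - 37. Solving for -137 gives gain = -2, within [-4, 11].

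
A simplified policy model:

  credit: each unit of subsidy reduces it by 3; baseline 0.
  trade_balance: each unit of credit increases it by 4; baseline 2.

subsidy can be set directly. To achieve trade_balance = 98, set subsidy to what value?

subsidy = -8

Substituting into the trade_balance equation gives trade_balance = -12*subsidy + 2.
Solve -12*subsidy + 2 = 98: subsidy = (98 - 2) / -12 = -8.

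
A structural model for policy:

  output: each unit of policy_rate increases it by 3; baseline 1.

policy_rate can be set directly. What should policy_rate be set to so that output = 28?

Solve 3*policy_rate + 1 = 28: policy_rate = (28 - 1) / 3 = 9.

policy_rate = 9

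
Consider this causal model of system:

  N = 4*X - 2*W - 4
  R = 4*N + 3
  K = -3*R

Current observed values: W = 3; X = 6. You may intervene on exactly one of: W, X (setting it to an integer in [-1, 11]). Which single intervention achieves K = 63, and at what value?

Intervening on W: K = 24*W - 249. Reaching 63 requires W = 13, outside [-1, 11].
Intervening on X: with other inputs at their observed values, K = -48*X + 111. Solving for 63 gives X = 1, within [-1, 11].

set X = 1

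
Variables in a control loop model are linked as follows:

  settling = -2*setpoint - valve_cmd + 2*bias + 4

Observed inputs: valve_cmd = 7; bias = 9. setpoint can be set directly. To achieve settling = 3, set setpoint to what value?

Substituting into the settling equation gives settling = -2*setpoint + 15.
Solve -2*setpoint + 15 = 3: setpoint = (3 - 15) / -2 = 6.

setpoint = 6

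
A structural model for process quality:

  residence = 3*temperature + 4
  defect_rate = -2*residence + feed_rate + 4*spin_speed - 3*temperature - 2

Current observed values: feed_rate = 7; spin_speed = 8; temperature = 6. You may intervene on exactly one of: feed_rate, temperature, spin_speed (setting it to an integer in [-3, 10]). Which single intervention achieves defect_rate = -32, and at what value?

Intervening on feed_rate: with other inputs at their observed values, defect_rate = feed_rate - 32. Solving for -32 gives feed_rate = 0, within [-3, 10].
Intervening on temperature: defect_rate = -9*temperature + 29. Reaching -32 requires temperature = 61/9, not an integer.
Intervening on spin_speed: defect_rate = 4*spin_speed - 57. Reaching -32 requires spin_speed = 25/4, not an integer.

set feed_rate = 0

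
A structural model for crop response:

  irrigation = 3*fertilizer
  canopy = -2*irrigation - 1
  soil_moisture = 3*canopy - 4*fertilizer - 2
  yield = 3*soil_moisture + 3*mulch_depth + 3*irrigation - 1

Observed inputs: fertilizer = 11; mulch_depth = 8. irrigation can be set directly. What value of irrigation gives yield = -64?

irrigation = -4

Intervening on irrigation fixes its value directly, overriding its dependence on fertilizer.
Substituting into the soil_moisture equation gives soil_moisture = -6*irrigation - 49.
Substituting into the yield equation gives yield = -15*irrigation - 124.
Solve -15*irrigation - 124 = -64: irrigation = (-64 + 124) / -15 = -4.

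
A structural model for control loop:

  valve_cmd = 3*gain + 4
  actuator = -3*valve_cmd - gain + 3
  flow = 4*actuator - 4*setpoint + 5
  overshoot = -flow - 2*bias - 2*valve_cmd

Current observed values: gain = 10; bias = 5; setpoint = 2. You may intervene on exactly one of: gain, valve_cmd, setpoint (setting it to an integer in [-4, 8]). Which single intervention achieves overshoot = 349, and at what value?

Intervening on gain: overshoot = 34*gain + 21. Reaching 349 requires gain = 164/17, not an integer.
Intervening on valve_cmd: overshoot = 10*valve_cmd + 21. Reaching 349 requires valve_cmd = 164/5, not an integer.
Intervening on setpoint: with other inputs at their observed values, overshoot = 4*setpoint + 353. Solving for 349 gives setpoint = -1, within [-4, 8].

set setpoint = -1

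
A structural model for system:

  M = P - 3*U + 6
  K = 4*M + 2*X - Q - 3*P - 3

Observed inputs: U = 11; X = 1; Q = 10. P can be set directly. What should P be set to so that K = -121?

P = -2

Substituting into the M equation gives M = P - 27.
Substituting into the K equation gives K = P - 119.
Solve P - 119 = -121: P = (-121 + 119) / 1 = -2.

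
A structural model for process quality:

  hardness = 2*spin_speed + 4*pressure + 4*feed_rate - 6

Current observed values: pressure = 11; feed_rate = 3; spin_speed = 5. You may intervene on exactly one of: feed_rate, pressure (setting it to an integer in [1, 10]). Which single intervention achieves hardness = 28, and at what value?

Intervening on feed_rate: hardness = 4*feed_rate + 48. Reaching 28 requires feed_rate = -5, outside [1, 10].
Intervening on pressure: with other inputs at their observed values, hardness = 4*pressure + 16. Solving for 28 gives pressure = 3, within [1, 10].

set pressure = 3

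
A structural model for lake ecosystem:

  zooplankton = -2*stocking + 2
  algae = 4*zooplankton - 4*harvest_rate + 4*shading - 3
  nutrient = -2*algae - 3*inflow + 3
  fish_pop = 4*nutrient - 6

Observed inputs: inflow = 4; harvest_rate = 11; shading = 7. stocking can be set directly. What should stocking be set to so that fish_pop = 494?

stocking = 7

Substituting into the algae equation gives algae = -8*stocking - 11.
Substituting into the nutrient equation gives nutrient = 16*stocking + 13.
This gives fish_pop = 64*stocking + 46.
Solve 64*stocking + 46 = 494: stocking = (494 - 46) / 64 = 7.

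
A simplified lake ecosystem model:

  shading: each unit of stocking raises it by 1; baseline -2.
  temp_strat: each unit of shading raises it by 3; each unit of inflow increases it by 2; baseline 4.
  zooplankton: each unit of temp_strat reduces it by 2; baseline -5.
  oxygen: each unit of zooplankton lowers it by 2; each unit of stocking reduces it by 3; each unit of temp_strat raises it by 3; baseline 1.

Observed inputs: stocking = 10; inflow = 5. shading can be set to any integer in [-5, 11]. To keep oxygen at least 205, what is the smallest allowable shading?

Intervening on shading fixes its value directly, overriding its dependence on stocking.
Substituting into the temp_strat equation gives temp_strat = 3*shading + 14.
This gives zooplankton = -6*shading - 33.
Substituting into the oxygen equation gives oxygen = 21*shading + 79.
Require 21*shading + 79 ≥ 205, so shading ≥ 6.
The smallest integer in [-5, 11] satisfying this is 6.

shading = 6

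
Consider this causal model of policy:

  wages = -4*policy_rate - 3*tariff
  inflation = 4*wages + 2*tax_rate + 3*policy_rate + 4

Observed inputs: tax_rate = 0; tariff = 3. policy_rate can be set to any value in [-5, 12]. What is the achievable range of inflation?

Substituting into the wages equation gives wages = -4*policy_rate - 9.
inflation becomes -13*policy_rate - 32.
Linear in policy_rate, so extremes are at the endpoints: policy_rate = -5 gives inflation = 33; policy_rate = 12 gives inflation = -188.

-188 to 33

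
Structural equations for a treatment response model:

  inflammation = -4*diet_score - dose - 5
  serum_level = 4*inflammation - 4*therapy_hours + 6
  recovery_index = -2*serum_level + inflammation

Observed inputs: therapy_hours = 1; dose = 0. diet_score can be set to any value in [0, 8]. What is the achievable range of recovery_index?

Substituting into the inflammation equation gives inflammation = -4*diet_score - 5.
So serum_level = -16*diet_score - 18.
Substituting into the recovery_index equation gives recovery_index = 28*diet_score + 31.
Linear in diet_score, so extremes are at the endpoints: diet_score = 0 gives recovery_index = 31; diet_score = 8 gives recovery_index = 255.

31 to 255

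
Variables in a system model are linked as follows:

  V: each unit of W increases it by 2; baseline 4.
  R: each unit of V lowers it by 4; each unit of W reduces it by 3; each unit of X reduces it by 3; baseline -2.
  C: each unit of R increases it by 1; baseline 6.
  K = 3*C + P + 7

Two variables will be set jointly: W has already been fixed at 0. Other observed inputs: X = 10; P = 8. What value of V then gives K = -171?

V = 9

With W held at 0:
Intervening on V fixes its value directly, overriding its dependence on W.
Substituting into the R equation gives R = -4*V - 32.
So C = -4*V - 26.
This gives K = -12*V - 63.
Solve -12*V - 63 = -171: V = (-171 + 63) / -12 = 9.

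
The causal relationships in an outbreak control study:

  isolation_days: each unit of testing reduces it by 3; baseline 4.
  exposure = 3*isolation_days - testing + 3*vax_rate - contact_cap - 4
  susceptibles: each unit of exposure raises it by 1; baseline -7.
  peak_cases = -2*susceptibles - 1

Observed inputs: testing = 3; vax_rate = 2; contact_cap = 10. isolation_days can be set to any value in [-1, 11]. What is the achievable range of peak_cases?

Intervening on isolation_days fixes its value directly, overriding its dependence on testing.
Substituting into the exposure equation gives exposure = 3*isolation_days - 11.
susceptibles becomes 3*isolation_days - 18.
So peak_cases = -6*isolation_days + 35.
Linear in isolation_days, so extremes are at the endpoints: isolation_days = -1 gives peak_cases = 41; isolation_days = 11 gives peak_cases = -31.

-31 to 41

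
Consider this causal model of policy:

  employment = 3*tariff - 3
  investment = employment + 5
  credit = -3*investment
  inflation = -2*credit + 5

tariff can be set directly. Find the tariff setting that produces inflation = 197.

tariff = 10

Substituting into the investment equation gives investment = 3*tariff + 2.
Substituting into the credit equation gives credit = -9*tariff - 6.
So inflation = 18*tariff + 17.
Solve 18*tariff + 17 = 197: tariff = (197 - 17) / 18 = 10.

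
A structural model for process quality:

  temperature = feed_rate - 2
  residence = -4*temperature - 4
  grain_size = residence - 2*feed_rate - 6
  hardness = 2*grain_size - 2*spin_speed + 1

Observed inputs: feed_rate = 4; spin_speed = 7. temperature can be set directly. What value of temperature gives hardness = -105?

Intervening on temperature fixes its value directly, overriding its dependence on feed_rate.
Substituting into the grain_size equation gives grain_size = -4*temperature - 18.
So hardness = -8*temperature - 49.
Solve -8*temperature - 49 = -105: temperature = (-105 + 49) / -8 = 7.

temperature = 7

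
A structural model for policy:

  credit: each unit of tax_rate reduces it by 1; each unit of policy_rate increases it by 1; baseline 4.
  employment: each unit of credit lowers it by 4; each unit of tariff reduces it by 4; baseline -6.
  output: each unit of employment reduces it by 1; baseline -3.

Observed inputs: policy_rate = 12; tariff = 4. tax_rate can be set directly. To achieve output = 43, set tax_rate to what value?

tax_rate = 10

Substituting into the credit equation gives credit = -tax_rate + 16.
This gives employment = 4*tax_rate - 86.
Substituting into the output equation gives output = -4*tax_rate + 83.
Solve -4*tax_rate + 83 = 43: tax_rate = (43 - 83) / -4 = 10.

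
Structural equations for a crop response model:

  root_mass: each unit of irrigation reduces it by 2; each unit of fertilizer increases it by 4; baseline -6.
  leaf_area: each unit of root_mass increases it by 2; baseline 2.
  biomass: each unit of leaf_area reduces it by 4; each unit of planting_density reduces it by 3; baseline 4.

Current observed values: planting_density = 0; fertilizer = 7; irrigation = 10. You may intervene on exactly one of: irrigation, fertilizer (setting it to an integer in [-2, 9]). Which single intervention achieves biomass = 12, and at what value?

Intervening on irrigation: biomass = 16*irrigation - 180. Reaching 12 requires irrigation = 12, outside [-2, 9].
Intervening on fertilizer: with other inputs at their observed values, biomass = -32*fertilizer + 204. Solving for 12 gives fertilizer = 6, within [-2, 9].

set fertilizer = 6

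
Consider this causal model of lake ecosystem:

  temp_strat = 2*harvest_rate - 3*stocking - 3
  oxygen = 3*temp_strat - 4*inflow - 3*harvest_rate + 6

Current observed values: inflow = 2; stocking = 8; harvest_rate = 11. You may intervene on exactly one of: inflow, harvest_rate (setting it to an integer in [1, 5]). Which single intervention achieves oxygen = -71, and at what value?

set harvest_rate = 4

Intervening on inflow: oxygen = -4*inflow - 42. Reaching -71 requires inflow = 29/4, not an integer.
Intervening on harvest_rate: with other inputs at their observed values, oxygen = 3*harvest_rate - 83. Solving for -71 gives harvest_rate = 4, within [1, 5].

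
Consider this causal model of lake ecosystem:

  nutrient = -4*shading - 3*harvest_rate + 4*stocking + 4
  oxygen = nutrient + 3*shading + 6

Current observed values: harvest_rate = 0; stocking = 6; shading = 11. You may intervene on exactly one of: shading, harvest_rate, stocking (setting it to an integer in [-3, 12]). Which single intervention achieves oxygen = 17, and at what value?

set harvest_rate = 2

Intervening on shading: oxygen = -shading + 34. Reaching 17 requires shading = 17, outside [-3, 12].
Intervening on harvest_rate: with other inputs at their observed values, oxygen = -3*harvest_rate + 23. Solving for 17 gives harvest_rate = 2, within [-3, 12].
Intervening on stocking: oxygen = 4*stocking - 1. Reaching 17 requires stocking = 9/2, not an integer.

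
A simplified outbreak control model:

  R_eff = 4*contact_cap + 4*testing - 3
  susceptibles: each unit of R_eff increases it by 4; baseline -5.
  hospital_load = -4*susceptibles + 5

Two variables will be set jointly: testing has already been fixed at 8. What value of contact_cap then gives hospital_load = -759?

contact_cap = 5

With testing held at 8:
Substituting into the R_eff equation gives R_eff = 4*contact_cap + 29.
Substituting into the susceptibles equation gives susceptibles = 16*contact_cap + 111.
hospital_load becomes -64*contact_cap - 439.
Solve -64*contact_cap - 439 = -759: contact_cap = (-759 + 439) / -64 = 5.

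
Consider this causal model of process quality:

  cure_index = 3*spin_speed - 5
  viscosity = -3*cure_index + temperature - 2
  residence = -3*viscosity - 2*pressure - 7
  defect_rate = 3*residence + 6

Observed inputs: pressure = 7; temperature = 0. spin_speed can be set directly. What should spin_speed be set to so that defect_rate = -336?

Substituting into the viscosity equation gives viscosity = -9*spin_speed + 13.
Substituting into the residence equation gives residence = 27*spin_speed - 60.
So defect_rate = 81*spin_speed - 174.
Solve 81*spin_speed - 174 = -336: spin_speed = (-336 + 174) / 81 = -2.

spin_speed = -2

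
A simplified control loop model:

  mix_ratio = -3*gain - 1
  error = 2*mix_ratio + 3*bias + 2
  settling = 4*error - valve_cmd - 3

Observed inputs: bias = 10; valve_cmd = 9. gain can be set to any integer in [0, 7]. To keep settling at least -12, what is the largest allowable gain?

gain = 5

Substituting into the error equation gives error = -6*gain + 30.
Substituting into the settling equation gives settling = -24*gain + 108.
Require -24*gain + 108 ≥ -12, so gain ≤ 5.
The largest integer in [0, 7] satisfying this is 5.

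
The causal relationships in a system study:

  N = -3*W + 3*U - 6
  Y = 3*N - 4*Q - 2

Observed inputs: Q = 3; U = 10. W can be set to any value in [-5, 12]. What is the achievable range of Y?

Substituting into the N equation gives N = -3*W + 24.
Substituting into the Y equation gives Y = -9*W + 58.
Linear in W, so extremes are at the endpoints: W = -5 gives Y = 103; W = 12 gives Y = -50.

-50 to 103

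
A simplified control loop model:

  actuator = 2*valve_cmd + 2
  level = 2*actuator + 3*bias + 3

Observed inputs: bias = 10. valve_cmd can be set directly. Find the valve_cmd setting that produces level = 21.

Substituting into the level equation gives level = 4*valve_cmd + 37.
Solve 4*valve_cmd + 37 = 21: valve_cmd = (21 - 37) / 4 = -4.

valve_cmd = -4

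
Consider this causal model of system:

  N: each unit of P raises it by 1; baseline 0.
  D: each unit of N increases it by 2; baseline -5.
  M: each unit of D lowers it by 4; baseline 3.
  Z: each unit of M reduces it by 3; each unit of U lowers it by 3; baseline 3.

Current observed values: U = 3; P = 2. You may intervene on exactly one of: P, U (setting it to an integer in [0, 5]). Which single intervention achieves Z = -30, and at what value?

Intervening on P: Z = 24*P - 75. Reaching -30 requires P = 15/8, not an integer.
Intervening on U: with other inputs at their observed values, Z = -3*U - 18. Solving for -30 gives U = 4, within [0, 5].

set U = 4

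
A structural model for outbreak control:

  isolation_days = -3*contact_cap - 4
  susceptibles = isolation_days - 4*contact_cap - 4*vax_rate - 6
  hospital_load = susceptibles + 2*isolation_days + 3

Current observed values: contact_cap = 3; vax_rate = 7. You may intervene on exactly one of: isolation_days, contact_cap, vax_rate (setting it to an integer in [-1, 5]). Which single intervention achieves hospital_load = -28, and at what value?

set isolation_days = 5

Intervening on isolation_days: with other inputs at their observed values, hospital_load = 3*isolation_days - 43. Solving for -28 gives isolation_days = 5, within [-1, 5].
Intervening on contact_cap: hospital_load = -13*contact_cap - 43. Reaching -28 requires contact_cap = -15/13, not an integer.
Intervening on vax_rate: hospital_load = -4*vax_rate - 54. Reaching -28 requires vax_rate = -13/2, not an integer.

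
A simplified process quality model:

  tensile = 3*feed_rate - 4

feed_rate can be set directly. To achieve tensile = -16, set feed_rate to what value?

Solve 3*feed_rate - 4 = -16: feed_rate = (-16 + 4) / 3 = -4.

feed_rate = -4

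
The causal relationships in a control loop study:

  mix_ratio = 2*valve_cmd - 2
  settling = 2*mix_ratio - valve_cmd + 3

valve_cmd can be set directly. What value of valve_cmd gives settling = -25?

valve_cmd = -8

Substituting into the settling equation gives settling = 3*valve_cmd - 1.
Solve 3*valve_cmd - 1 = -25: valve_cmd = (-25 + 1) / 3 = -8.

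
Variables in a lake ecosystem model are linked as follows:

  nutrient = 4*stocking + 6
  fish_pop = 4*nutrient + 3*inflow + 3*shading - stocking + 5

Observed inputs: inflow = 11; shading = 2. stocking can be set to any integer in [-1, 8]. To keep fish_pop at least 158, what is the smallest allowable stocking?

Substituting into the fish_pop equation gives fish_pop = 15*stocking + 68.
Require 15*stocking + 68 ≥ 158, so stocking ≥ 6.
The smallest integer in [-1, 8] satisfying this is 6.

stocking = 6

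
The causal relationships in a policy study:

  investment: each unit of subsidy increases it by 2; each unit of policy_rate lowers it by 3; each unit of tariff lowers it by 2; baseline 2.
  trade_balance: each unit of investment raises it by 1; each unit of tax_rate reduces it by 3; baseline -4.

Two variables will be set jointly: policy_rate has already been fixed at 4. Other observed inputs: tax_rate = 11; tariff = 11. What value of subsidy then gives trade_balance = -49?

With policy_rate held at 4:
Substituting into the investment equation gives investment = 2*subsidy - 32.
Substituting into the trade_balance equation gives trade_balance = 2*subsidy - 69.
Solve 2*subsidy - 69 = -49: subsidy = (-49 + 69) / 2 = 10.

subsidy = 10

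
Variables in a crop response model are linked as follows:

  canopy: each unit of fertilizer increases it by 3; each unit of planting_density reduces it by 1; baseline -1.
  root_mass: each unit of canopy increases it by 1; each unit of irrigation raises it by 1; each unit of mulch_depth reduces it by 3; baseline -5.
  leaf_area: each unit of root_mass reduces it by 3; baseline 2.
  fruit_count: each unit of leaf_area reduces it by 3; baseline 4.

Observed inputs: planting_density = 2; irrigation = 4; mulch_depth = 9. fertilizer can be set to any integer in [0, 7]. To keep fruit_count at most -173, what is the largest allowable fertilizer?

Substituting into the canopy equation gives canopy = 3*fertilizer - 3.
So root_mass = 3*fertilizer - 31.
This gives leaf_area = -9*fertilizer + 95.
So fruit_count = 27*fertilizer - 281.
Require 27*fertilizer - 281 ≤ -173, so fertilizer ≤ 4.
The largest integer in [0, 7] satisfying this is 4.

fertilizer = 4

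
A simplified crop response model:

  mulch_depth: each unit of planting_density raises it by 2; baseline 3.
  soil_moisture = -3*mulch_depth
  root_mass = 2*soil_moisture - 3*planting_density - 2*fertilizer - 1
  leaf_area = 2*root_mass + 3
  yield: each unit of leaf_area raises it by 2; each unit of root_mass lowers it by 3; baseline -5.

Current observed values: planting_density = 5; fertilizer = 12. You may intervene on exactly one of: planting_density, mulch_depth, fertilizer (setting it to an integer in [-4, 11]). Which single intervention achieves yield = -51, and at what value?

set mulch_depth = 2

Intervening on planting_density: yield = -15*planting_density - 42. Reaching -51 requires planting_density = 3/5, not an integer.
Intervening on mulch_depth: with other inputs at their observed values, yield = -6*mulch_depth - 39. Solving for -51 gives mulch_depth = 2, within [-4, 11].
Intervening on fertilizer: yield = -2*fertilizer - 93. Reaching -51 requires fertilizer = -21, outside [-4, 11].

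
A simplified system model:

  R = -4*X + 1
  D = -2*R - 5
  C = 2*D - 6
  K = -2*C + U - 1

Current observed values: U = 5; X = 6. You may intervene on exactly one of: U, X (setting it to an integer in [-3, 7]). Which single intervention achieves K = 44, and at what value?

set X = 0

Intervening on U: K = U - 153. Reaching 44 requires U = 197, outside [-3, 7].
Intervening on X: with other inputs at their observed values, K = -32*X + 44. Solving for 44 gives X = 0, within [-3, 7].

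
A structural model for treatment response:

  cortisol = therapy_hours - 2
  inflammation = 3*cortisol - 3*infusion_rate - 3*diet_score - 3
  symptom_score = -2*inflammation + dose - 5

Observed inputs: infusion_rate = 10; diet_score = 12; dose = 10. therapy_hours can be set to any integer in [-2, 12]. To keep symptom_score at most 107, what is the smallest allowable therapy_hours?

therapy_hours = 8

Substituting into the inflammation equation gives inflammation = 3*therapy_hours - 75.
Substituting into the symptom_score equation gives symptom_score = -6*therapy_hours + 155.
Require -6*therapy_hours + 155 ≤ 107, so therapy_hours ≥ 8.
The smallest integer in [-2, 12] satisfying this is 8.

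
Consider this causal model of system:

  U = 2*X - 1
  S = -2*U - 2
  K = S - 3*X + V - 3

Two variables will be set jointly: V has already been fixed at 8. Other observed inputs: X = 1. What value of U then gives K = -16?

U = 8

With V held at 8:
Intervening on U fixes its value directly, overriding its dependence on X.
Substituting into the K equation gives K = -2*U.
Solve -2*U = -16: U = -16 / -2 = 8.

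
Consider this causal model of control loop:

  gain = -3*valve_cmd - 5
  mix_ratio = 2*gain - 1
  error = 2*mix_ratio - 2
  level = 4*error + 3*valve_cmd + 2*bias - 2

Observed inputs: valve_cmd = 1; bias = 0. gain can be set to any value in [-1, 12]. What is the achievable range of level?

-31 to 177

Intervening on gain fixes its value directly, overriding its dependence on valve_cmd.
Substituting into the error equation gives error = 4*gain - 4.
This gives level = 16*gain - 15.
Linear in gain, so extremes are at the endpoints: gain = -1 gives level = -31; gain = 12 gives level = 177.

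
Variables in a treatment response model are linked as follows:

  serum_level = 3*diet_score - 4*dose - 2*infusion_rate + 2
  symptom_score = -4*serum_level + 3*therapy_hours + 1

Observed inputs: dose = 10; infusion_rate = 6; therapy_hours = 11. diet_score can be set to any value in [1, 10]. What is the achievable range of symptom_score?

114 to 222

Substituting into the serum_level equation gives serum_level = 3*diet_score - 50.
Substituting into the symptom_score equation gives symptom_score = -12*diet_score + 234.
Linear in diet_score, so extremes are at the endpoints: diet_score = 1 gives symptom_score = 222; diet_score = 10 gives symptom_score = 114.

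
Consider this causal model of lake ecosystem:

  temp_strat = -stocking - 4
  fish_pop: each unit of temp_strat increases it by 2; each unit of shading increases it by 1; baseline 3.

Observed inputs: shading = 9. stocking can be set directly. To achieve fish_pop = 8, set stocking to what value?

Substituting into the fish_pop equation gives fish_pop = -2*stocking + 4.
Solve -2*stocking + 4 = 8: stocking = (8 - 4) / -2 = -2.

stocking = -2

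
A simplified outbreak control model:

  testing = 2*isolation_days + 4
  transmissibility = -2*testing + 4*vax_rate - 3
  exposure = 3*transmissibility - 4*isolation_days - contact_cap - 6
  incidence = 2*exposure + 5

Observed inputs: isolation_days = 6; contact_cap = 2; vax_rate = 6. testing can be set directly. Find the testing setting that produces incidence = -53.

Intervening on testing fixes its value directly, overriding its dependence on isolation_days.
Substituting into the transmissibility equation gives transmissibility = -2*testing + 21.
Substituting into the exposure equation gives exposure = -6*testing + 31.
This gives incidence = -12*testing + 67.
Solve -12*testing + 67 = -53: testing = (-53 - 67) / -12 = 10.

testing = 10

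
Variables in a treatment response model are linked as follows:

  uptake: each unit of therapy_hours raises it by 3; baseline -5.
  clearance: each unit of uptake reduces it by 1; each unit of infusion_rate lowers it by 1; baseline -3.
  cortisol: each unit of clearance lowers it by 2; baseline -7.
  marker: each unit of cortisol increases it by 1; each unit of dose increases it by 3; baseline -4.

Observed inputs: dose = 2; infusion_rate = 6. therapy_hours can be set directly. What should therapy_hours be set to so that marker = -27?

therapy_hours = -5

Substituting into the clearance equation gives clearance = -3*therapy_hours - 4.
This gives cortisol = 6*therapy_hours + 1.
Substituting into the marker equation gives marker = 6*therapy_hours + 3.
Solve 6*therapy_hours + 3 = -27: therapy_hours = (-27 - 3) / 6 = -5.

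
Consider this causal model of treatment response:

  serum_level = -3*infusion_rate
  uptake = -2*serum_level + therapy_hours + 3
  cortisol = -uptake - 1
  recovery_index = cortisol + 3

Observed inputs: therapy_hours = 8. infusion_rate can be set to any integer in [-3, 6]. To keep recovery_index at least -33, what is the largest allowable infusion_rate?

infusion_rate = 4

Substituting into the uptake equation gives uptake = 6*infusion_rate + 11.
Substituting into the cortisol equation gives cortisol = -6*infusion_rate - 12.
So recovery_index = -6*infusion_rate - 9.
Require -6*infusion_rate - 9 ≥ -33, so infusion_rate ≤ 4.
The largest integer in [-3, 6] satisfying this is 4.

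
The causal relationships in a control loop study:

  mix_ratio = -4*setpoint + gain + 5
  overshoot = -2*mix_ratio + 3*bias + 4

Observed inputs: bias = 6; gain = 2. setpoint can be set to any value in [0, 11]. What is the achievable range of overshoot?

8 to 96

Substituting into the mix_ratio equation gives mix_ratio = -4*setpoint + 7.
Substituting into the overshoot equation gives overshoot = 8*setpoint + 8.
Linear in setpoint, so extremes are at the endpoints: setpoint = 0 gives overshoot = 8; setpoint = 11 gives overshoot = 96.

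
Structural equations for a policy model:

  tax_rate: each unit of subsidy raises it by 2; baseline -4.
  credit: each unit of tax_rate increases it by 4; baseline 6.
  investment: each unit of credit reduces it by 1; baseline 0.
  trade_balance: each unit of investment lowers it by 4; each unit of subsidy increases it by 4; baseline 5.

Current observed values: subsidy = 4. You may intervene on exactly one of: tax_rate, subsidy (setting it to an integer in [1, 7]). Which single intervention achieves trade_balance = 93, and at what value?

Intervening on tax_rate: with other inputs at their observed values, trade_balance = 16*tax_rate + 45. Solving for 93 gives tax_rate = 3, within [1, 7].
Intervening on subsidy: trade_balance = 36*subsidy - 35. Reaching 93 requires subsidy = 32/9, not an integer.

set tax_rate = 3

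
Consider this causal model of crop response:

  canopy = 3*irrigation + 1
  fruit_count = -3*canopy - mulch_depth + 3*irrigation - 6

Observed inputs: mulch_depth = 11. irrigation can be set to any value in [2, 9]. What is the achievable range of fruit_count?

-74 to -32

Substituting into the fruit_count equation gives fruit_count = -6*irrigation - 20.
Linear in irrigation, so extremes are at the endpoints: irrigation = 2 gives fruit_count = -32; irrigation = 9 gives fruit_count = -74.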